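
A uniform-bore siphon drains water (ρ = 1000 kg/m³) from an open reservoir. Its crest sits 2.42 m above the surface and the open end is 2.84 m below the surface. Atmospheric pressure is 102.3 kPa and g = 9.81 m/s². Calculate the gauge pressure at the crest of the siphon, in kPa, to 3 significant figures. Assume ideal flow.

The outlet speed comes from Torricelli: v = √(2g·2.84) = 7.46 m/s.
Continuity keeps v the same throughout the tube; from surface to crest, P_atm + 0 = P_top + ½ρv² + ρg·h_top.
P_top = 102300 − ½·1000·7.46² − 1000·9.81·2.42 = 50700 Pa. So P_gauge = P_top − P_atm = -51600 Pa.

P_gauge = -51.6 kPa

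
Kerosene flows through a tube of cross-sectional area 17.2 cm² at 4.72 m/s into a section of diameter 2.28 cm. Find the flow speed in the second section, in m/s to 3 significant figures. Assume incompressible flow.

Continuity gives A₁v₁ = A₂v₂, so v₂ = (17.2 cm²)/(4.08 cm²) × 4.72 m/s = 19.9 m/s.

v₂ ≈ 19.9 m/s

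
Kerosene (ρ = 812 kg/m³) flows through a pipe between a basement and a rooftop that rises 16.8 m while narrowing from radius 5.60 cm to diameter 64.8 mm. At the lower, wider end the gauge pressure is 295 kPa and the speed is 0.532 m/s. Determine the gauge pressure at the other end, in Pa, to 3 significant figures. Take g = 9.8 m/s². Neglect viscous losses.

By continuity, v₂ = v₁·A₁/A₂ = 0.532·(98.5/33.0) = 1.59 m/s.
Applying Bernoulli between the two ends and solving for P₂: P₂ = P₁ + ½ρ(v₁² − v₂²) − ρgΔh.
P₂ = 295000 + ½·812·(0.532² − 1.59²) − 812·9.8·(+16.8) = 295000 + (-911) − (134000) = 160000 Pa.

P₂ ≈ 160000 Pa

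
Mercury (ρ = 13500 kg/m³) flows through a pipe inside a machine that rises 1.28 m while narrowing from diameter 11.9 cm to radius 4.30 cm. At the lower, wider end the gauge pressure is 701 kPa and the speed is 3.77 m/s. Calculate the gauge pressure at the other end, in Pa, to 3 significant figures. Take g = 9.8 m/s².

P₂ ≈ 276000 Pa

Continuity gives A₁v₁ = A₂v₂, so v₂ = (111 cm²)/(58.1 cm²) × 3.77 m/s = 7.22 m/s.
Bernoulli: P₁ + ½ρv₁² + ρg h₁ = P₂ + ½ρv₂² + ρg h₂, so P₂ = P₁ + ½ρ(v₁² − v₂²) − ρg(h₂ − h₁).
P₂ = 701000 + ½·13500·(3.77² − 7.22²) − 13500·9.8·(+1.28) = 701000 + (-256000) − (169000) = 276000 Pa.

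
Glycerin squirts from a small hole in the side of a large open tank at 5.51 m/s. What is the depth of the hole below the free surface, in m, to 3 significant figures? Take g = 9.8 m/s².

Inverting v = √(2gh) gives h = v² / 2g.
h = 5.51²/(2·9.8) = 30.4/19.60 = 1.55 m.

h ≈ 1.55 m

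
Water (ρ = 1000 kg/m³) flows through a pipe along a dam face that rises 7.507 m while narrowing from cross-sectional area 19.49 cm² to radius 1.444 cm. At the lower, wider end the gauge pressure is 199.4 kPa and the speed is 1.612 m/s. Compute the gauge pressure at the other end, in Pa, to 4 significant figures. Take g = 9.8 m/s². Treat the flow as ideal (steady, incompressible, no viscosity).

115600 Pa

The volume flow rate is constant, so v₂ = (A₁/A₂)v₁ = (19.49/6.551)·1.612 = 4.796 m/s.
Bernoulli: P₁ + ½ρv₁² + ρg h₁ = P₂ + ½ρv₂² + ρg h₂, so P₂ = P₁ + ½ρ(v₁² − v₂²) − ρg(h₂ − h₁).
P₂ = 199400 + ½·1000·(1.612² − 4.796²) − 1000·9.8·(+7.507) = 199400 + (-10200) − (73570) = 115600 Pa.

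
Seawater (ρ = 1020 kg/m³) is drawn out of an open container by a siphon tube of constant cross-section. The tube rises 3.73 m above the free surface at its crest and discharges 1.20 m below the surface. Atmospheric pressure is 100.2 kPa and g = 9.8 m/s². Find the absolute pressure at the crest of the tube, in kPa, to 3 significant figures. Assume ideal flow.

Bernoulli surface→outlet gives ½v² = g·h_out, so v = √(2·9.8·1.20) = 4.85 m/s.
With constant cross-section the crest speed equals v; applying Bernoulli from the surface up to the crest, P_top = P_atm − ½ρv² − ρg·h_top.
P_top = 100200 − ½·1020·4.85² − 1020·9.8·3.73 = 50900 Pa.

P_top = 50.9 kPa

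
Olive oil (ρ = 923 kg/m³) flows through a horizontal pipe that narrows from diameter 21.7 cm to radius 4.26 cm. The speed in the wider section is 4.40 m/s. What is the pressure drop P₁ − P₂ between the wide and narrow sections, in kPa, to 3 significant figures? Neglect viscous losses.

367 kPa

Continuity gives A₁v₁ = A₂v₂, so v₂ = (370 cm²)/(57.0 cm²) × 4.40 m/s = 28.5 m/s.
The pipe is horizontal, so Bernoulli reduces to P₁ + ½ρv₁² = P₂ + ½ρv₂².
P₁ − P₂ = ½·923·(28.5² − 4.40²) = ½·923·795 = 367000 Pa.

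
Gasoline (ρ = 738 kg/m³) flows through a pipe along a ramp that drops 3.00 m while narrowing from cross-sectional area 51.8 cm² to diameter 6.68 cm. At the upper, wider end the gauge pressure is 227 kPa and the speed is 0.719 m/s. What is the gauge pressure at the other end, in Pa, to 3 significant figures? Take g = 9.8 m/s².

P₂ ≈ 248000 Pa

Mass conservation (A₁v₁ = A₂v₂) gives v₂ = 0.719 × 51.8/35.0 = 1.06 m/s.
Bernoulli: P₁ + ½ρv₁² + ρg h₁ = P₂ + ½ρv₂² + ρg h₂, so P₂ = P₁ + ½ρ(v₁² − v₂²) − ρg(h₂ − h₁).
P₂ = 227000 + ½·738·(0.719² − 1.06²) − 738·9.8·(−3.00) = 227000 + (-226) − (-21700) = 248000 Pa.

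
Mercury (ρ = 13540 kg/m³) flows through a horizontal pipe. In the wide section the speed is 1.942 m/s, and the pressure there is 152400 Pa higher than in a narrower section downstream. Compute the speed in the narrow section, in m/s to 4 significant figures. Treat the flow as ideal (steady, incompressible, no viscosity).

Horizontal Bernoulli: P₁ + ½ρv₁² = P₂ + ½ρv₂², so v₂² = v₁² + 2(P₁ − P₂)/ρ.
v₂ = √(1.942² + 2·152400/13540) = √(3.771 + 22.51) = 5.127 m/s.

v₂ ≈ 5.127 m/s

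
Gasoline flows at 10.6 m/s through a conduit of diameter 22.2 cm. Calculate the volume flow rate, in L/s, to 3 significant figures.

Q = A·v = 0.0387 m² × 10.6 m/s = 0.410 m³/s.
Converting: 0.410 m³/s × 1000 = 410 L/s.

Q ≈ 410 L/s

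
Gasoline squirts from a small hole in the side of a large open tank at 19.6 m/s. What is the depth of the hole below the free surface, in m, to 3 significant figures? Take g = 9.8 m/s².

h ≈ 19.6 m

For a small hole in a large open tank, ½v² = gh, giving h = v²/(2g).
h = 19.6²/(2·9.8) = 384/19.60 = 19.6 m.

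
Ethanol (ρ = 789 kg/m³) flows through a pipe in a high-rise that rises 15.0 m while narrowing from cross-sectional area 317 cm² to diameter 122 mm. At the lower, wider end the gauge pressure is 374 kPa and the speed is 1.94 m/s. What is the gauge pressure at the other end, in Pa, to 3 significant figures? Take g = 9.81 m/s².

Mass conservation (A₁v₁ = A₂v₂) gives v₂ = 1.94 × 317/117 = 5.26 m/s.
Applying Bernoulli between the two ends and solving for P₂: P₂ = P₁ + ½ρ(v₁² − v₂²) − ρgΔh.
P₂ = 374000 + ½·789·(1.94² − 5.26²) − 789·9.81·(+15.0) = 374000 + (-9430) − (116000) = 248000 Pa.

248000 Pa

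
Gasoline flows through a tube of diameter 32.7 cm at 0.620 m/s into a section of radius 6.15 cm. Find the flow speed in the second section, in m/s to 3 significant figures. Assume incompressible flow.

v₂ = 4.38 m/s

The volume flow rate is constant, so v₂ = (A₁/A₂)v₁ = (840/119)·0.620 = 4.38 m/s.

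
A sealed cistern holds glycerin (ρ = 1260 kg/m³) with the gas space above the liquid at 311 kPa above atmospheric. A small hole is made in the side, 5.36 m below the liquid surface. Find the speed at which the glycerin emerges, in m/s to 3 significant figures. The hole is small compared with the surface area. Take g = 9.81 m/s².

v ≈ 24.5 m/s

Take point 1 at the surface (v₁ ≈ 0) and point 2 at the hole (at atmospheric pressure). Bernoulli: P₁ + ρg h = P_atm + ½ρv₂².
With P₁ − P_atm = 311000 Pa, v₂ = √(2gh + 2ΔP/ρ) = √(2·9.81·5.36 + 2·311000/1260) = 24.5 m/s.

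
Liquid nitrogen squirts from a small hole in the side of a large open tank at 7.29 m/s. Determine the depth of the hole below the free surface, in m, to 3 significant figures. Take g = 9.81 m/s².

Inverting v = √(2gh) gives h = v² / 2g.
h = 7.29²/(2·9.81) = 53.1/19.62 = 2.71 m.

2.71 m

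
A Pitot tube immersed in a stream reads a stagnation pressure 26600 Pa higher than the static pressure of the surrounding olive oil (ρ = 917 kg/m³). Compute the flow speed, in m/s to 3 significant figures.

v = 7.62 m/s

The dynamic pressure equals the rise in static pressure at the stagnation point: ΔP = ½ρv².
v = √(2ΔP/ρ) = √(2·26600/917) = 7.62 m/s.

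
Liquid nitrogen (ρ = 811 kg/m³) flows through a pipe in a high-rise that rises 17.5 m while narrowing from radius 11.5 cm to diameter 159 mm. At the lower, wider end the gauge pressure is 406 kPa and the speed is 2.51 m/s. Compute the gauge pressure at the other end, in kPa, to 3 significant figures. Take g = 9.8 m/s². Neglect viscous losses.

The volume flow rate is constant, so v₂ = (A₁/A₂)v₁ = (415/199)·2.51 = 5.25 m/s.
Applying Bernoulli between the two ends and solving for P₂: P₂ = P₁ + ½ρ(v₁² − v₂²) − ρgΔh.
P₂ = 406000 + ½·811·(2.51² − 5.25²) − 811·9.8·(+17.5) = 406000 + (-8630) − (139000) = 258000 Pa.

P₂ ≈ 258 kPa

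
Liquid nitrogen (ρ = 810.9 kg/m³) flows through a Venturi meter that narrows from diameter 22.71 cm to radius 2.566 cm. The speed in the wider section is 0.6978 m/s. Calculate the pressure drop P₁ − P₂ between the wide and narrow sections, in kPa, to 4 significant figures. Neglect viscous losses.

ΔP ≈ 75.51 kPa

Continuity gives A₁v₁ = A₂v₂, so v₂ = (405.1 cm²)/(20.69 cm²) × 0.6978 m/s = 13.66 m/s.
Along the horizontal streamline, P + ½ρv² is constant.
P₁ − P₂ = ½·810.9·(13.66² − 0.6978²) = ½·810.9·186.2 = 75510 Pa.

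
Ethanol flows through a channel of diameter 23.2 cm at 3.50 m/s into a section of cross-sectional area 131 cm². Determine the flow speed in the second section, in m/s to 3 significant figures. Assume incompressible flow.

v₂ = 11.3 m/s

The volume flow rate is constant, so v₂ = (A₁/A₂)v₁ = (423/131)·3.50 = 11.3 m/s.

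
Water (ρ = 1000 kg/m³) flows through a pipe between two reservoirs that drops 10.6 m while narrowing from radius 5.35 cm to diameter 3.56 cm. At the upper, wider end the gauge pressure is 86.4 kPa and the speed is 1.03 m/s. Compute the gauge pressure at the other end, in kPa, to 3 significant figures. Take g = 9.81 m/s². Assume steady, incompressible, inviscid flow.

Mass conservation (A₁v₁ = A₂v₂) gives v₂ = 1.03 × 89.9/9.95 = 9.30 m/s.
Applying Bernoulli between the two ends and solving for P₂: P₂ = P₁ + ½ρ(v₁² − v₂²) − ρgΔh.
P₂ = 86400 + ½·1000·(1.03² − 9.30²) − 1000·9.81·(−10.6) = 86400 + (-42800) − (-104000) = 148000 Pa.

P₂ ≈ 148 kPa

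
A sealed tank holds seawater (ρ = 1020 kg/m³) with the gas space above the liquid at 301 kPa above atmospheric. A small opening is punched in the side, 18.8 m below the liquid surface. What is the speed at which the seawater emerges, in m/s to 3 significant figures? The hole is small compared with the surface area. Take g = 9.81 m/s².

v = 31.0 m/s

Take point 1 at the surface (v₁ ≈ 0) and point 2 at the hole (at atmospheric pressure). Bernoulli: P₁ + ρg h = P_atm + ½ρv₂².
With P₁ − P_atm = 301000 Pa, v₂ = √(2gh + 2ΔP/ρ) = √(2·9.81·18.8 + 2·301000/1020) = 31.0 m/s.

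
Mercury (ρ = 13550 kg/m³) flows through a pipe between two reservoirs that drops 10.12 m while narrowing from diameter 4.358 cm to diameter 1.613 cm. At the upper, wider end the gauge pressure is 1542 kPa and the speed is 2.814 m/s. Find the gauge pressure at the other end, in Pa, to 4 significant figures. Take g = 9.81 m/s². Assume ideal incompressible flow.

P₂ ≈ 82150 Pa

Mass conservation (A₁v₁ = A₂v₂) gives v₂ = 2.814 × 14.92/2.043 = 20.54 m/s.
Energy conservation along the streamline gives P₂ = P₁ − ½ρ(v₂² − v₁²) − ρg(h₂ − h₁).
P₂ = 1542000 + ½·13550·(2.814² − 20.54²) − 13550·9.81·(−10.12) = 1542000 + (-2805000) − (-1345000) = 82150 Pa.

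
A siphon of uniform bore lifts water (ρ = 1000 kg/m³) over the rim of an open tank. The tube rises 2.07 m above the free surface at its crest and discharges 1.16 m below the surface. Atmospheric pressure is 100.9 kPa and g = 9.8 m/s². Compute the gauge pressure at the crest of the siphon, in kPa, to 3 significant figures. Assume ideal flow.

From the surface to the outlet (both open to atmosphere, surface at rest): v = √(2g·h_out) = √(2·9.8·1.16) = 4.77 m/s.
With constant cross-section the crest speed equals v; applying Bernoulli from the surface up to the crest, P_top = P_atm − ½ρv² − ρg·h_top.
P_top = 100900 − ½·1000·4.77² − 1000·9.8·2.07 = 69200 Pa. So P_gauge = P_top − P_atm = -31700 Pa.

P_gauge = -31.7 kPa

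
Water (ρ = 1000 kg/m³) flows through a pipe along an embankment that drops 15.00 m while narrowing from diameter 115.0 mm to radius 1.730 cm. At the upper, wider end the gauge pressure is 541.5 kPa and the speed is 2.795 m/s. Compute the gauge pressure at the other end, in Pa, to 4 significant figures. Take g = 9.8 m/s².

P₂ ≈ 215700 Pa

Mass conservation (A₁v₁ = A₂v₂) gives v₂ = 2.795 × 103.9/9.402 = 30.88 m/s.
Energy conservation along the streamline gives P₂ = P₁ − ½ρ(v₂² − v₁²) − ρg(h₂ − h₁).
P₂ = 541500 + ½·1000·(2.795² − 30.88²) − 1000·9.8·(−15.00) = 541500 + (-472800) − (-147000) = 215700 Pa.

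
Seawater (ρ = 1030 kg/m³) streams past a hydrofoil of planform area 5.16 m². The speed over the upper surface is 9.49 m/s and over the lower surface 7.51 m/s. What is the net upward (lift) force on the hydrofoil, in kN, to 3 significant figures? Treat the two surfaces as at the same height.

89.4 kN

With equal heights on the two surfaces, Bernoulli gives P_lower − P_upper = ½ρ(v_upper² − v_lower²).
ΔP = ½·1030·(9.49² − 7.51²) = 17300 Pa.
Lift = ΔP · A = 17300 × 5.16 = 89400 N.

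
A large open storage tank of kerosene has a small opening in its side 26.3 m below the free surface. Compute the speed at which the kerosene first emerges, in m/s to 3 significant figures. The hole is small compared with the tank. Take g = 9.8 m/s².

22.7 m/s

Bernoulli from surface to hole (P equal, v_surface ≈ 0): v = √(2gh) = √(2×9.8×26.3) = 22.7 m/s.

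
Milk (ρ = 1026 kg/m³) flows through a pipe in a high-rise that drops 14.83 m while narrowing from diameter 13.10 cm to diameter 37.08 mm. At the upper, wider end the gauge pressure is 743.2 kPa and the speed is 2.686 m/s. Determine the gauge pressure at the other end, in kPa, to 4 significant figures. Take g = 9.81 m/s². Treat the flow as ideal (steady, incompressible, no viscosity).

The volume flow rate is constant, so v₂ = (A₁/A₂)v₁ = (134.8/10.80)·2.686 = 33.53 m/s.
Energy conservation along the streamline gives P₂ = P₁ − ½ρ(v₂² − v₁²) − ρg(h₂ − h₁).
P₂ = 743200 + ½·1026·(2.686² − 33.53²) − 1026·9.81·(−14.83) = 743200 + (-572900) − (-149300) = 319600 Pa.

P₂ ≈ 319.6 kPa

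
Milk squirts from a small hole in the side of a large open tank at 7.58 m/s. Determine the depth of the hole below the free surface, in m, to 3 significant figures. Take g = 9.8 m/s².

2.93 m

Inverting v = √(2gh) gives h = v² / 2g.
h = 7.58²/(2·9.8) = 57.5/19.60 = 2.93 m.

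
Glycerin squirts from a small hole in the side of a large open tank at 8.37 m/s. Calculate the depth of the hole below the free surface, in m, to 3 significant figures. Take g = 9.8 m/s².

h ≈ 3.57 m

Inverting v = √(2gh) gives h = v² / 2g.
h = 8.37²/(2·9.8) = 70.1/19.60 = 3.57 m.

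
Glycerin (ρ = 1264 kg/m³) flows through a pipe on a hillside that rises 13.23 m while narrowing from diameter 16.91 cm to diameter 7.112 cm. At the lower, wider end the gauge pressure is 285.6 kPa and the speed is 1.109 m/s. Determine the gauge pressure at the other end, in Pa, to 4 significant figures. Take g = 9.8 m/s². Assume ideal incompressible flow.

P₂ = 97650 Pa

Continuity gives A₁v₁ = A₂v₂, so v₂ = (224.6 cm²)/(39.73 cm²) × 1.109 m/s = 6.270 m/s.
Energy conservation along the streamline gives P₂ = P₁ − ½ρ(v₂² − v₁²) − ρg(h₂ − h₁).
P₂ = 285600 + ½·1264·(1.109² − 6.270²) − 1264·9.8·(+13.23) = 285600 + (-24060) − (163900) = 97650 Pa.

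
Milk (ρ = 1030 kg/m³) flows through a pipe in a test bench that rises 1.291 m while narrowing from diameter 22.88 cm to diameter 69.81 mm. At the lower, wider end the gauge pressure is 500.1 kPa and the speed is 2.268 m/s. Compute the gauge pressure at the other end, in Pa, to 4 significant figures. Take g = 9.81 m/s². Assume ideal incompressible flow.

P₂ ≈ 184000 Pa

The volume flow rate is constant, so v₂ = (A₁/A₂)v₁ = (411.2/38.28)·2.268 = 24.36 m/s.
Applying Bernoulli between the two ends and solving for P₂: P₂ = P₁ + ½ρ(v₁² − v₂²) − ρgΔh.
P₂ = 500100 + ½·1030·(2.268² − 24.36²) − 1030·9.81·(+1.291) = 500100 + (-303000) − (13040) = 184000 Pa.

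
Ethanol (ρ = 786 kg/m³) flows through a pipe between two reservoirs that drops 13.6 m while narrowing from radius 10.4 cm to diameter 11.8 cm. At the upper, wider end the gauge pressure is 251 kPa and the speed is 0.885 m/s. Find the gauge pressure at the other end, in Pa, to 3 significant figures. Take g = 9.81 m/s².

Continuity gives A₁v₁ = A₂v₂, so v₂ = (340 cm²)/(109 cm²) × 0.885 m/s = 2.75 m/s.
Energy conservation along the streamline gives P₂ = P₁ − ½ρ(v₂² − v₁²) − ρg(h₂ − h₁).
P₂ = 251000 + ½·786·(0.885² − 2.75²) − 786·9.81·(−13.6) = 251000 + (-2660) − (-105000) = 353000 Pa.

P₂ ≈ 353000 Pa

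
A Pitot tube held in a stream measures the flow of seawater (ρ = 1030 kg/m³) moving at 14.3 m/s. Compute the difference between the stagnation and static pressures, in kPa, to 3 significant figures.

At the stagnation point the flow is brought to rest, so Bernoulli gives P_stag − P_static = ½ρv².
ΔP = ½·1030·14.3² = 105000 Pa.

ΔP ≈ 105 kPa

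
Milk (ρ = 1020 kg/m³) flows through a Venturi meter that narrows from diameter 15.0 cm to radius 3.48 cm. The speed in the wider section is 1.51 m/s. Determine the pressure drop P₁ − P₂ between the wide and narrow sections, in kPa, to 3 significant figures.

ΔP ≈ 23.9 kPa

The volume flow rate is constant, so v₂ = (A₁/A₂)v₁ = (177/38.0)·1.51 = 7.01 m/s.
Along the horizontal streamline, P + ½ρv² is constant.
P₁ − P₂ = ½·1020·(7.01² − 1.51²) = ½·1020·46.9 = 23900 Pa.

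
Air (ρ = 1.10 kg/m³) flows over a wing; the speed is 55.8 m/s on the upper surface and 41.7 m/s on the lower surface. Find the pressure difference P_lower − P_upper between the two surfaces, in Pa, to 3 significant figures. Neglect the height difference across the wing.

ΔP ≈ 756 Pa

With negligible Δh, P + ½ρv² is constant, so P_low − P_up = ½ρ(v_up² − v_low²).
ΔP = ½·1.10·(55.8² − 41.7²) = 756 Pa.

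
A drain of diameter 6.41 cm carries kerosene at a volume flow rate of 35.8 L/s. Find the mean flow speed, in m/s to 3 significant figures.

Q = 35.8 L/s = 0.0358 m³/s.
v = Q/A = 0.0358 / 0.00323 = 11.1 m/s.

11.1 m/s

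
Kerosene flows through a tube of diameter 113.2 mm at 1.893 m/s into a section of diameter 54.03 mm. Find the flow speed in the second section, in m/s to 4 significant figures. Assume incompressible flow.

The volume flow rate is constant, so v₂ = (A₁/A₂)v₁ = (100.6/22.93)·1.893 = 8.309 m/s.

8.309 m/s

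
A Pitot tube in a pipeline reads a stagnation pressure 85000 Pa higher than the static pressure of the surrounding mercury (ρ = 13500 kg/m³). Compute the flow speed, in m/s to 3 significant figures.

At the stagnation point the flow is brought to rest, so Bernoulli gives P_stag − P_static = ½ρv².
v = √(2ΔP/ρ) = √(2·85000/13500) = 3.55 m/s.

v ≈ 3.55 m/s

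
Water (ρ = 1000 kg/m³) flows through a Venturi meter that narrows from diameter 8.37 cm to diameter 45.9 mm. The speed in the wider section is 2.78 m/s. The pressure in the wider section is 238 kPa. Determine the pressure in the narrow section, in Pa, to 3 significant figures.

P₂ ≈ 199000 Pa

By continuity, v₂ = v₁·A₁/A₂ = 2.78·(55.0/16.5) = 9.24 m/s.
Along the horizontal streamline, P + ½ρv² is constant.
P₂ = P₁ − ½ρ(v₂² − v₁²) = 238000 − ½·1000·(9.24² − 2.78²) = 238000 − 38900 = 199000 Pa.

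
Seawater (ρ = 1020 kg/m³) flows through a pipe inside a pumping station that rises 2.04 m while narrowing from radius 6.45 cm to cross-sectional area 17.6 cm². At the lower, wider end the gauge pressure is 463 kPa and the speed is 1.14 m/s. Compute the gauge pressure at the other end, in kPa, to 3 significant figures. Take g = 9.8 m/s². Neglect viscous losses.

Mass conservation (A₁v₁ = A₂v₂) gives v₂ = 1.14 × 131/17.6 = 8.47 m/s.
Energy conservation along the streamline gives P₂ = P₁ − ½ρ(v₂² − v₁²) − ρg(h₂ − h₁).
P₂ = 463000 + ½·1020·(1.14² − 8.47²) − 1020·9.8·(+2.04) = 463000 + (-35900) − (20400) = 407000 Pa.

P₂ ≈ 407 kPa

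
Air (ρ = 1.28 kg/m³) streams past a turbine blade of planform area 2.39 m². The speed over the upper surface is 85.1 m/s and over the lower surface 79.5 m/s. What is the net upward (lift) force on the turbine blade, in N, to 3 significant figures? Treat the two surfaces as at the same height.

From P + ½ρv² = const at equal height, P_low − P_up = ½ρ(v_up² − v_low²).
ΔP = ½·1.28·(85.1² − 79.5²) = 590 Pa.
Lift = ΔP · A = 590 × 2.39 = 1410 N.

F ≈ 1410 N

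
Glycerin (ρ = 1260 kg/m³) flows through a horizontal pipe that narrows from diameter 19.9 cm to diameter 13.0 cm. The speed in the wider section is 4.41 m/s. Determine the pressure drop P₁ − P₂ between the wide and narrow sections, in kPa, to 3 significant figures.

ΔP ≈ 55.0 kPa

Mass conservation (A₁v₁ = A₂v₂) gives v₂ = 4.41 × 311/133 = 10.3 m/s.
Along the horizontal streamline, P + ½ρv² is constant.
P₁ − P₂ = ½·1260·(10.3² − 4.41²) = ½·1260·87.3 = 55000 Pa.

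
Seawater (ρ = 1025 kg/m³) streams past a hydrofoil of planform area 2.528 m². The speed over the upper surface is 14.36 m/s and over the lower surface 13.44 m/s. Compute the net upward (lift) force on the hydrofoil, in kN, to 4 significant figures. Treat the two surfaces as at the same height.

33.14 kN

From P + ½ρv² = const at equal height, P_low − P_up = ½ρ(v_up² − v_low²).
ΔP = ½·1025·(14.36² − 13.44²) = 13110 Pa.
Lift = ΔP · A = 13110 × 2.528 = 33140 N.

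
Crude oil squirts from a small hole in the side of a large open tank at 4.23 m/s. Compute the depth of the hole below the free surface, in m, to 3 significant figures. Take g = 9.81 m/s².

Inverting v = √(2gh) gives h = v² / 2g.
h = 4.23²/(2·9.81) = 17.9/19.62 = 0.912 m.

h ≈ 0.912 m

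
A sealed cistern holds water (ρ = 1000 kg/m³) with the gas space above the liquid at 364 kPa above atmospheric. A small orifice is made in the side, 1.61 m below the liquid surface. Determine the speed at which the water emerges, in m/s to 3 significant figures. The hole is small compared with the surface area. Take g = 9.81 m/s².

Take point 1 at the surface (v₁ ≈ 0) and point 2 at the hole (at atmospheric pressure). Bernoulli: P₁ + ρg h = P_atm + ½ρv₂².
With P₁ − P_atm = 364000 Pa, v₂ = √(2gh + 2ΔP/ρ) = √(2·9.81·1.61 + 2·364000/1000) = 27.6 m/s.

v ≈ 27.6 m/s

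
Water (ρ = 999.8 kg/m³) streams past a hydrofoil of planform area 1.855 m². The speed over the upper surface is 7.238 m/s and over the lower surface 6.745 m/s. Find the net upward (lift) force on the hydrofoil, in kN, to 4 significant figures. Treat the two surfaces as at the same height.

6.393 kN

With equal heights on the two surfaces, Bernoulli gives P_lower − P_upper = ½ρ(v_upper² − v_lower²).
ΔP = ½·999.8·(7.238² − 6.745²) = 3446 Pa.
Lift = ΔP · A = 3446 × 1.855 = 6393 N.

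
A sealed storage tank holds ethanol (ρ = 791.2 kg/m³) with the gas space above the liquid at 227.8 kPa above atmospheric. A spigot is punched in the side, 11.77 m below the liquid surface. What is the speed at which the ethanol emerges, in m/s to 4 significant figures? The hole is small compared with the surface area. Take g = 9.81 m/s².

28.40 m/s

Take point 1 at the surface (v₁ ≈ 0) and point 2 at the hole (at atmospheric pressure). Bernoulli: P₁ + ρg h = P_atm + ½ρv₂².
With P₁ − P_atm = 227800 Pa, v₂ = √(2gh + 2ΔP/ρ) = √(2·9.81·11.77 + 2·227800/791.2) = 28.40 m/s.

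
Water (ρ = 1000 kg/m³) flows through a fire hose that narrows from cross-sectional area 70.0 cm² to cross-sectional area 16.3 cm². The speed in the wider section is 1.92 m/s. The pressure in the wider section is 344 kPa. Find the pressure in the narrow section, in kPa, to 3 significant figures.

312 kPa

Continuity gives A₁v₁ = A₂v₂, so v₂ = (70.0 cm²)/(16.3 cm²) × 1.92 m/s = 8.25 m/s.
The pipe is horizontal, so Bernoulli reduces to P₁ + ½ρv₁² = P₂ + ½ρv₂².
P₂ = P₁ − ½ρ(v₂² − v₁²) = 344000 − ½·1000·(8.25² − 1.92²) = 344000 − 32200 = 312000 Pa.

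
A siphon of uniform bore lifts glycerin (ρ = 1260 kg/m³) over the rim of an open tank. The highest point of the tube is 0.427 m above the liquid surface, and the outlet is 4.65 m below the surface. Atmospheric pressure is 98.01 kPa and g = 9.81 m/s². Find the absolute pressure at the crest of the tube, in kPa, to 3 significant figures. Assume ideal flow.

P_top = 35.3 kPa

Bernoulli surface→outlet gives ½v² = g·h_out, so v = √(2·9.81·4.65) = 9.55 m/s.
With constant cross-section the crest speed equals v; applying Bernoulli from the surface up to the crest, P_top = P_atm − ½ρv² − ρg·h_top.
P_top = 98010 − ½·1260·9.55² − 1260·9.81·0.427 = 35300 Pa.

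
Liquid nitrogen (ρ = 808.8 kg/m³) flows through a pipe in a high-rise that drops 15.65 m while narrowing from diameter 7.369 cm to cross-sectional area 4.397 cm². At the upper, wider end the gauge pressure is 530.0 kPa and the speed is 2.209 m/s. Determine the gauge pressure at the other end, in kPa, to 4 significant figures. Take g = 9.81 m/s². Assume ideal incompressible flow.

Mass conservation (A₁v₁ = A₂v₂) gives v₂ = 2.209 × 42.65/4.397 = 21.43 m/s.
Bernoulli: P₁ + ½ρv₁² + ρg h₁ = P₂ + ½ρv₂² + ρg h₂, so P₂ = P₁ + ½ρ(v₁² − v₂²) − ρg(h₂ − h₁).
P₂ = 530000 + ½·808.8·(2.209² − 21.43²) − 808.8·9.81·(−15.65) = 530000 + (-183700) − (-124200) = 470500 Pa.

470.5 kPa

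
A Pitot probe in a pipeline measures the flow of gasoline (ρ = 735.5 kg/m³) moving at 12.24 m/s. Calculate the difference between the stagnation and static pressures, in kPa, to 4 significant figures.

55.10 kPa

At the stagnation point the flow is brought to rest, so Bernoulli gives P_stag − P_static = ½ρv².
ΔP = ½·735.5·12.24² = 55100 Pa.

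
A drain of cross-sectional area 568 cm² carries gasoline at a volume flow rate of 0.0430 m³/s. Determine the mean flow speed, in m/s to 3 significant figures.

v ≈ 0.757 m/s

Q = 0.0430 m³/s = 0.0430 m³/s.
v = Q/A = 0.0430 / 0.0568 = 0.757 m/s.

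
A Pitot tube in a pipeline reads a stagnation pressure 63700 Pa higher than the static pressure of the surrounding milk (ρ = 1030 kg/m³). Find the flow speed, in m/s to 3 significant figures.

Bernoulli between the free stream and the stagnation point: ½ρv² = P_stag − P_static.
v = √(2ΔP/ρ) = √(2·63700/1030) = 11.1 m/s.

v ≈ 11.1 m/s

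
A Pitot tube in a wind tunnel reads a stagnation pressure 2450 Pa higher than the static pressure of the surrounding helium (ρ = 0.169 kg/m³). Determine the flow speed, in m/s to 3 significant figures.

At the stagnation point the flow is brought to rest, so Bernoulli gives P_stag − P_static = ½ρv².
v = √(2ΔP/ρ) = √(2·2450/0.169) = 170 m/s.

v ≈ 170 m/s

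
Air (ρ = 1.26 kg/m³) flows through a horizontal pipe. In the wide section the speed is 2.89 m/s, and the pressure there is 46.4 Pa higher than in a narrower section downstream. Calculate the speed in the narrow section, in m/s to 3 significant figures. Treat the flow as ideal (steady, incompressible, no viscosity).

v₂ = 9.06 m/s

Horizontal Bernoulli: P₁ + ½ρv₁² = P₂ + ½ρv₂², so v₂² = v₁² + 2(P₁ − P₂)/ρ.
v₂ = √(2.89² + 2·46.4/1.26) = √(8.35 + 73.7) = 9.06 m/s.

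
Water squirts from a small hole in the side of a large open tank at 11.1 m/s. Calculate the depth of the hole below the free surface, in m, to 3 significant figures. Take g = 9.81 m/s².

Torricelli: v = √(2gh), so h = v²/(2g).
h = 11.1²/(2·9.81) = 123/19.62 = 6.28 m.

6.28 m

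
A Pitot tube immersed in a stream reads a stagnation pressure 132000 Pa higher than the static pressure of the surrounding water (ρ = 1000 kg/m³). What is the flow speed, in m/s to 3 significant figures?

v ≈ 16.2 m/s

Bernoulli between the free stream and the stagnation point: ½ρv² = P_stag − P_static.
v = √(2ΔP/ρ) = √(2·132000/1000) = 16.2 m/s.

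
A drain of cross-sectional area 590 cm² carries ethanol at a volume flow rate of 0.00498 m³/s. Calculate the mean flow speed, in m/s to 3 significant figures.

v ≈ 0.0844 m/s

Q = 0.00498 m³/s = 0.00498 m³/s.
v = Q/A = 0.00498 / 0.0590 = 0.0844 m/s.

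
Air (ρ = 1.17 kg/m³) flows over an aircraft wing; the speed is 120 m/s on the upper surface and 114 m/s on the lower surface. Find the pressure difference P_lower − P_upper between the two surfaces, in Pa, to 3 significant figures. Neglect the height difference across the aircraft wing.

The pressure is lower where the speed is higher: ΔP = ½ρ(v_up² − v_low²).
ΔP = ½·1.17·(120² − 114²) = 821 Pa.

ΔP ≈ 821 Pa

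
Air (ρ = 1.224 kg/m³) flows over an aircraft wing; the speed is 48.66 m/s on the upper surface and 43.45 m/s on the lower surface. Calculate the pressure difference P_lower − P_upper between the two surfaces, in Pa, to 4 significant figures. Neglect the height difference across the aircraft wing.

ΔP ≈ 293.7 Pa

Bernoulli (same height): P_lower − P_upper = ½ρ(v_upper² − v_lower²).
ΔP = ½·1.224·(48.66² − 43.45²) = 293.7 Pa.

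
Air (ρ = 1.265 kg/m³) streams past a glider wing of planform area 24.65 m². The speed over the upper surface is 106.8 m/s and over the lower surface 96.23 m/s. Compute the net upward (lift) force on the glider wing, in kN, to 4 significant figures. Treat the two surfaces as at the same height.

The faster flow above has the lower pressure; Bernoulli (same height) gives ΔP = ½ρ(v_up² − v_low²).
ΔP = ½·1.265·(106.8² − 96.23²) = 1357 Pa.
Lift = ΔP · A = 1357 × 24.65 = 33460 N.

33.46 kN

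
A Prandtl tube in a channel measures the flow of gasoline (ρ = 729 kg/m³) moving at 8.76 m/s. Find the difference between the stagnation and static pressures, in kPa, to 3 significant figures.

ΔP ≈ 28.0 kPa

At the stagnation point the flow is brought to rest, so Bernoulli gives P_stag − P_static = ½ρv².
ΔP = ½·729·8.76² = 28000 Pa.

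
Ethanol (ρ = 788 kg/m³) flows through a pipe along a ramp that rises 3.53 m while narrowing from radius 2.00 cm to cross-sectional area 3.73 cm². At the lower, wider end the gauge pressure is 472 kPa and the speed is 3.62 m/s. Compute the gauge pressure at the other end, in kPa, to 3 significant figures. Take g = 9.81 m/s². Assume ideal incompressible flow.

P₂ ≈ 391 kPa

By continuity, v₂ = v₁·A₁/A₂ = 3.62·(12.6/3.73) = 12.2 m/s.
Bernoulli: P₁ + ½ρv₁² + ρg h₁ = P₂ + ½ρv₂² + ρg h₂, so P₂ = P₁ + ½ρ(v₁² − v₂²) − ρg(h₂ − h₁).
P₂ = 472000 + ½·788·(3.62² − 12.2²) − 788·9.81·(+3.53) = 472000 + (-53400) − (27300) = 391000 Pa.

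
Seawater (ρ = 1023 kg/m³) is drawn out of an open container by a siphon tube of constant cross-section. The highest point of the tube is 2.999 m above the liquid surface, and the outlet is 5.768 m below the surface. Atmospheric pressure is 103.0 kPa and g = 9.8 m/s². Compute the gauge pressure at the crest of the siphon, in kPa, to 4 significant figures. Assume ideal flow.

P_gauge ≈ -87.89 kPa

The outlet speed comes from Torricelli: v = √(2g·5.768) = 10.63 m/s.
Continuity keeps v the same throughout the tube; from surface to crest, P_atm + 0 = P_top + ½ρv² + ρg·h_top.
P_top = 103000 − ½·1023·10.63² − 1023·9.8·2.999 = 15110 Pa. So P_gauge = P_top − P_atm = -87890 Pa.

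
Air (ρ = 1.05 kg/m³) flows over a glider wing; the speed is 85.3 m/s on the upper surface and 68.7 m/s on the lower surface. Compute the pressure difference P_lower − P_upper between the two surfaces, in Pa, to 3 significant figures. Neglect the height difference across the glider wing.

Bernoulli (same height): P_lower − P_upper = ½ρ(v_upper² − v_lower²).
ΔP = ½·1.05·(85.3² − 68.7²) = 1340 Pa.

1340 Pa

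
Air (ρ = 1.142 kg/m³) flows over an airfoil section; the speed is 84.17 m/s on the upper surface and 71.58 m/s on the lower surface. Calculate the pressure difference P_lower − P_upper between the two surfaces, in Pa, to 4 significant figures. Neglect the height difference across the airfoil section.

The pressure is lower where the speed is higher: ΔP = ½ρ(v_up² − v_low²).
ΔP = ½·1.142·(84.17² − 71.58²) = 1120 Pa.

ΔP = 1120 Pa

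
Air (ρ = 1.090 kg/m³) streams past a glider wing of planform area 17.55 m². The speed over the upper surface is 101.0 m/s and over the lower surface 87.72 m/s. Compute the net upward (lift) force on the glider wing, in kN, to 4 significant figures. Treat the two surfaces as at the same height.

23.97 kN

The faster flow above has the lower pressure; Bernoulli (same height) gives ΔP = ½ρ(v_up² − v_low²).
ΔP = ½·1.090·(101.0² − 87.72²) = 1366 Pa.
Lift = ΔP · A = 1366 × 17.55 = 23970 N.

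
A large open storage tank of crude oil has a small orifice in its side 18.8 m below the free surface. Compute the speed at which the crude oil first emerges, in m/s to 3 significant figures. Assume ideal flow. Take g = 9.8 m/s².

Torricelli's result v = √(2gh) gives v = √(2·9.8·18.8) = 19.2 m/s.

v = 19.2 m/s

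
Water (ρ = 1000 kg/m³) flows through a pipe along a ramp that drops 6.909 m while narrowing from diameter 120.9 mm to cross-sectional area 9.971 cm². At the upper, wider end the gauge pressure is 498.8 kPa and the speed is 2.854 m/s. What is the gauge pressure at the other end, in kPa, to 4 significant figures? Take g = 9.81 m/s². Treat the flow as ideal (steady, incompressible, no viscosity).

Mass conservation (A₁v₁ = A₂v₂) gives v₂ = 2.854 × 114.8/9.971 = 32.86 m/s.
Bernoulli: P₁ + ½ρv₁² + ρg h₁ = P₂ + ½ρv₂² + ρg h₂, so P₂ = P₁ + ½ρ(v₁² − v₂²) − ρg(h₂ − h₁).
P₂ = 498800 + ½·1000·(2.854² − 32.86²) − 1000·9.81·(−6.909) = 498800 + (-535800) − (-67780) = 30780 Pa.

P₂ ≈ 30.78 kPa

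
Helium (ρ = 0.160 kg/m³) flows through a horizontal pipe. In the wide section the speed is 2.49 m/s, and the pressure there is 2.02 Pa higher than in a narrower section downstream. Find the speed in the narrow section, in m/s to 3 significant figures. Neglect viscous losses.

Horizontal Bernoulli: P₁ + ½ρv₁² = P₂ + ½ρv₂², so v₂² = v₁² + 2(P₁ − P₂)/ρ.
v₂ = √(2.49² + 2·2.02/0.160) = √(6.20 + 25.2) = 5.61 m/s.

5.61 m/s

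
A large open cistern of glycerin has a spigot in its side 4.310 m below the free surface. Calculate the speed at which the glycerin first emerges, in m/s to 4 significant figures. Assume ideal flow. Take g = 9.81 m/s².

Torricelli's result v = √(2gh) gives v = √(2·9.81·4.310) = 9.196 m/s.

v = 9.196 m/s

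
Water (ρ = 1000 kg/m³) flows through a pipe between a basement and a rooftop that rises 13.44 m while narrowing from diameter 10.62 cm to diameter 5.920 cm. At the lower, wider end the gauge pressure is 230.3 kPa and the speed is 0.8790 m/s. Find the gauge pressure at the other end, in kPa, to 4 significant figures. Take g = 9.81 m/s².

By continuity, v₂ = v₁·A₁/A₂ = 0.8790·(88.58/27.53) = 2.829 m/s.
Bernoulli: P₁ + ½ρv₁² + ρg h₁ = P₂ + ½ρv₂² + ρg h₂, so P₂ = P₁ + ½ρ(v₁² − v₂²) − ρg(h₂ − h₁).
P₂ = 230300 + ½·1000·(0.8790² − 2.829²) − 1000·9.81·(+13.44) = 230300 + (-3615) − (131800) = 94840 Pa.

P₂ ≈ 94.84 kPa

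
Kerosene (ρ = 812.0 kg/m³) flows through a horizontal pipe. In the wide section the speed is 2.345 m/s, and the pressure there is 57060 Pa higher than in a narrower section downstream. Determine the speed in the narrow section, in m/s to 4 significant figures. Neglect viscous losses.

Along the level pipe P + ½ρv² is conserved, hence v₂² = v₁² + 2(P₁ − P₂)/ρ.
v₂ = √(2.345² + 2·57060/812.0) = √(5.499 + 140.5) = 12.08 m/s.

v₂ = 12.08 m/s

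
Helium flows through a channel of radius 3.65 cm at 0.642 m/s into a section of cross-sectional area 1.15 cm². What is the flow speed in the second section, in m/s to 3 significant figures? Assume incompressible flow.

Mass conservation (A₁v₁ = A₂v₂) gives v₂ = 0.642 × 41.9/1.15 = 23.4 m/s.

v₂ ≈ 23.4 m/s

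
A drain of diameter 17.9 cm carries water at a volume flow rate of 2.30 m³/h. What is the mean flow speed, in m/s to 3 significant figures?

v ≈ 0.0254 m/s

Q = 2.30 m³/h = 0.000639 m³/s.
v = Q/A = 0.000639 / 0.0252 = 0.0254 m/s.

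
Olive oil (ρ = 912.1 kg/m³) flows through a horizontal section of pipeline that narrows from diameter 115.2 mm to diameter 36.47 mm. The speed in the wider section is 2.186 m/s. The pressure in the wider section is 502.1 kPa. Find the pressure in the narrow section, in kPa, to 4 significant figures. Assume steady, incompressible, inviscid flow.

By continuity, v₂ = v₁·A₁/A₂ = 2.186·(104.2/10.45) = 21.81 m/s.
The pipe is horizontal, so Bernoulli reduces to P₁ + ½ρv₁² = P₂ + ½ρv₂².
P₂ = P₁ − ½ρ(v₂² − v₁²) = 502100 − ½·912.1·(21.81² − 2.186²) = 502100 − 214800 = 287300 Pa.

287.3 kPa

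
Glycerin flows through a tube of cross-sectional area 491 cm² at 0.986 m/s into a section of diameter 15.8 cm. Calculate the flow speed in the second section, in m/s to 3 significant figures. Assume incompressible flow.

2.47 m/s

By continuity, v₂ = v₁·A₁/A₂ = 0.986·(491/196) = 2.47 m/s.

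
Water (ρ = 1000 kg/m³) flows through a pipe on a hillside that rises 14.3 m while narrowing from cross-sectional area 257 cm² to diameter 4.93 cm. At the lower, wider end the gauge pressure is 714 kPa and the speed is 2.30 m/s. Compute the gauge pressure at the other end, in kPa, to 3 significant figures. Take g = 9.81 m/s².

P₂ ≈ 96.9 kPa

By continuity, v₂ = v₁·A₁/A₂ = 2.30·(257/19.1) = 31.0 m/s.
Energy conservation along the streamline gives P₂ = P₁ − ½ρ(v₂² − v₁²) − ρg(h₂ − h₁).
P₂ = 714000 + ½·1000·(2.30² − 31.0²) − 1000·9.81·(+14.3) = 714000 + (-477000) − (140000) = 96900 Pa.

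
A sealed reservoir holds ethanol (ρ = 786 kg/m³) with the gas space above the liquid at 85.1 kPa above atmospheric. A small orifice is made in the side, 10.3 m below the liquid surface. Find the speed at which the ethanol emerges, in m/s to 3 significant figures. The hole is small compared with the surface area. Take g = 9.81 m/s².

v ≈ 20.5 m/s

Take point 1 at the surface (v₁ ≈ 0) and point 2 at the hole (at atmospheric pressure). Bernoulli: P₁ + ρg h = P_atm + ½ρv₂².
With P₁ − P_atm = 85100 Pa, v₂ = √(2gh + 2ΔP/ρ) = √(2·9.81·10.3 + 2·85100/786) = 20.5 m/s.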